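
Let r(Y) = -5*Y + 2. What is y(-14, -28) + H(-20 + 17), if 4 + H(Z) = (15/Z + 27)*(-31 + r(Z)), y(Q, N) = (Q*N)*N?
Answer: -11288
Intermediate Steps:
r(Y) = 2 - 5*Y
y(Q, N) = Q*N**2 (y(Q, N) = (N*Q)*N = Q*N**2)
H(Z) = -4 + (-29 - 5*Z)*(27 + 15/Z) (H(Z) = -4 + (15/Z + 27)*(-31 + (2 - 5*Z)) = -4 + (27 + 15/Z)*(-29 - 5*Z) = -4 + (-29 - 5*Z)*(27 + 15/Z))
y(-14, -28) + H(-20 + 17) = -14*(-28)**2 + (-862 - 435/(-20 + 17) - 135*(-20 + 17)) = -14*784 + (-862 - 435/(-3) - 135*(-3)) = -10976 + (-862 - 435*(-1/3) + 405) = -10976 + (-862 + 145 + 405) = -10976 - 312 = -11288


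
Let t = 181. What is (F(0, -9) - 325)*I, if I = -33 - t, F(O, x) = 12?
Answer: 66982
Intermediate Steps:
I = -214 (I = -33 - 1*181 = -33 - 181 = -214)
(F(0, -9) - 325)*I = (12 - 325)*(-214) = -313*(-214) = 66982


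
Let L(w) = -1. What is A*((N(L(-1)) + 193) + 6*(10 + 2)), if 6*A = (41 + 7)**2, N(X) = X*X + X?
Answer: 101760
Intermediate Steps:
N(X) = X + X**2 (N(X) = X**2 + X = X + X**2)
A = 384 (A = (41 + 7)**2/6 = (1/6)*48**2 = (1/6)*2304 = 384)
A*((N(L(-1)) + 193) + 6*(10 + 2)) = 384*((-(1 - 1) + 193) + 6*(10 + 2)) = 384*((-1*0 + 193) + 6*12) = 384*((0 + 193) + 72) = 384*(193 + 72) = 384*265 = 101760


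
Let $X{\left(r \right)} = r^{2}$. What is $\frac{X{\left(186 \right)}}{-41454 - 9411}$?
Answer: $- \frac{11532}{16955} \approx -0.68015$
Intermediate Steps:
$\frac{X{\left(186 \right)}}{-41454 - 9411} = \frac{186^{2}}{-41454 - 9411} = \frac{34596}{-41454 - 9411} = \frac{34596}{-50865} = 34596 \left(- \frac{1}{50865}\right) = - \frac{11532}{16955}$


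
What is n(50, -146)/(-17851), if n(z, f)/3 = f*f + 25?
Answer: -64023/17851 ≈ -3.5865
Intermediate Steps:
n(z, f) = 75 + 3*f² (n(z, f) = 3*(f*f + 25) = 3*(f² + 25) = 3*(25 + f²) = 75 + 3*f²)
n(50, -146)/(-17851) = (75 + 3*(-146)²)/(-17851) = (75 + 3*21316)*(-1/17851) = (75 + 63948)*(-1/17851) = 64023*(-1/17851) = -64023/17851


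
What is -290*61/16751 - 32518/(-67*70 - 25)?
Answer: 461300668/78980965 ≈ 5.8407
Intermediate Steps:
-290*61/16751 - 32518/(-67*70 - 25) = -17690*1/16751 - 32518/(-4690 - 25) = -17690/16751 - 32518/(-4715) = -17690/16751 - 32518*(-1/4715) = -17690/16751 + 32518/4715 = 461300668/78980965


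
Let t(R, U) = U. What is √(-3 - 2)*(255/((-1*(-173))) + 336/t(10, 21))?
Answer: 3023*I*√5/173 ≈ 39.073*I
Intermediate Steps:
√(-3 - 2)*(255/((-1*(-173))) + 336/t(10, 21)) = √(-3 - 2)*(255/((-1*(-173))) + 336/21) = √(-5)*(255/173 + 336*(1/21)) = (I*√5)*(255*(1/173) + 16) = (I*√5)*(255/173 + 16) = (I*√5)*(3023/173) = 3023*I*√5/173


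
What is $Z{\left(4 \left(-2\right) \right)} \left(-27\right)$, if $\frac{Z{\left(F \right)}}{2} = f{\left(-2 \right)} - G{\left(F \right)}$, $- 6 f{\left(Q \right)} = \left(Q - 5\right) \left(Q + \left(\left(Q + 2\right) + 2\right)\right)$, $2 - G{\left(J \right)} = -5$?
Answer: $378$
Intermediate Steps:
$G{\left(J \right)} = 7$ ($G{\left(J \right)} = 2 - -5 = 2 + 5 = 7$)
$f{\left(Q \right)} = - \frac{\left(-5 + Q\right) \left(4 + 2 Q\right)}{6}$ ($f{\left(Q \right)} = - \frac{\left(Q - 5\right) \left(Q + \left(\left(Q + 2\right) + 2\right)\right)}{6} = - \frac{\left(-5 + Q\right) \left(Q + \left(\left(2 + Q\right) + 2\right)\right)}{6} = - \frac{\left(-5 + Q\right) \left(Q + \left(4 + Q\right)\right)}{6} = - \frac{\left(-5 + Q\right) \left(4 + 2 Q\right)}{6}$)
$Z{\left(F \right)} = -14$ ($Z{\left(F \right)} = 2 \left(\left(\frac{10}{3} - 2 - \frac{\left(-2\right)^{2}}{3}\right) - 7\right) = 2 \left(\left(\frac{10}{3} - 2 - \frac{4}{3}\right) - 7\right) = 2 \left(0 - 7\right) = 2 \left(-7\right) = -14$)
$Z{\left(4 \left(-2\right) \right)} \left(-27\right) = \left(-14\right) \left(-27\right) = 378$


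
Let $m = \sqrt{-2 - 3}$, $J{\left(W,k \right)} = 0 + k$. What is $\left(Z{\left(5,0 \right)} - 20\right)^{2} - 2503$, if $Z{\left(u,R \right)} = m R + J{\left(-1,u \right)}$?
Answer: $-2278$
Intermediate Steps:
$J{\left(W,k \right)} = k$
$m = i \sqrt{5}$ ($m = \sqrt{-5} = i \sqrt{5} \approx 2.2361 i$)
$Z{\left(u,R \right)} = u + i R \sqrt{5}$ ($Z{\left(u,R \right)} = i \sqrt{5} R + u = i R \sqrt{5} + u = u + i R \sqrt{5}$)
$\left(Z{\left(5,0 \right)} - 20\right)^{2} - 2503 = \left(\left(5 + i 0 \sqrt{5}\right) - 20\right)^{2} - 2503 = \left(\left(5 + 0\right) - 20\right)^{2} - 2503 = \left(5 - 20\right)^{2} - 2503 = \left(-15\right)^{2} - 2503 = 225 - 2503 = -2278$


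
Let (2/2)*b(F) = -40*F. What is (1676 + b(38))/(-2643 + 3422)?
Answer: 156/779 ≈ 0.20026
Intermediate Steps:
b(F) = -40*F
(1676 + b(38))/(-2643 + 3422) = (1676 - 40*38)/(-2643 + 3422) = (1676 - 1520)/779 = 156*(1/779) = 156/779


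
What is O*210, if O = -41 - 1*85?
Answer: -26460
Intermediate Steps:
O = -126 (O = -41 - 85 = -126)
O*210 = -126*210 = -26460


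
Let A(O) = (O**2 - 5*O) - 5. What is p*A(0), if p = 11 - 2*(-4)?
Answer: -95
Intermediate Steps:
p = 19 (p = 11 + 8 = 19)
A(O) = -5 + O**2 - 5*O
p*A(0) = 19*(-5 + 0**2 - 5*0) = 19*(-5 + 0 + 0) = 19*(-5) = -95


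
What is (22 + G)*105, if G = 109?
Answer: 13755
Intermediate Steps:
(22 + G)*105 = (22 + 109)*105 = 131*105 = 13755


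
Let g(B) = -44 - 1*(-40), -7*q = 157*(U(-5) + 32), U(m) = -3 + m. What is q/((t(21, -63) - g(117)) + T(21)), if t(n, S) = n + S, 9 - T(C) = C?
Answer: 1884/175 ≈ 10.766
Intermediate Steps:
T(C) = 9 - C
t(n, S) = S + n
q = -3768/7 (q = -157*((-3 - 5) + 32)/7 = -157*(-8 + 32)/7 = -157*24/7 = -⅐*3768 = -3768/7 ≈ -538.29)
g(B) = -4 (g(B) = -44 + 40 = -4)
q/((t(21, -63) - g(117)) + T(21)) = -3768/(7*(((-63 + 21) - 1*(-4)) + (9 - 1*21))) = -3768/(7*((-42 + 4) + (9 - 21))) = -3768/(7*(-38 - 12)) = -3768/7/(-50) = -3768/7*(-1/50) = 1884/175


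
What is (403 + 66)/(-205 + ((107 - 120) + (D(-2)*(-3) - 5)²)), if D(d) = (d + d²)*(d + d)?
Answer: 469/143 ≈ 3.2797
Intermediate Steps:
D(d) = 2*d*(d + d²) (D(d) = (d + d²)*(2*d) = 2*d*(d + d²))
(403 + 66)/(-205 + ((107 - 120) + (D(-2)*(-3) - 5)²)) = (403 + 66)/(-205 + ((107 - 120) + ((2*(-2)²*(1 - 2))*(-3) - 5)²)) = 469/(-205 + (-13 + ((2*4*(-1))*(-3) - 5)²)) = 469/(-205 + (-13 + (-8*(-3) - 5)²)) = 469/(-205 + (-13 + (24 - 5)²)) = 469/(-205 + (-13 + 19²)) = 469/(-205 + (-13 + 361)) = 469/(-205 + 348) = 469/143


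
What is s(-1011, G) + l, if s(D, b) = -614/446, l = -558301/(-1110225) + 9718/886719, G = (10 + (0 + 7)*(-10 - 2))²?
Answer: -63141662772946/73178015065275 ≈ -0.86285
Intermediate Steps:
G = 5476 (G = (10 + 7*(-12))² = (10 - 84)² = (-74)² = 5476)
l = 168615090323/328152533925 (l = -558301*(-1/1110225) + 9718*(1/886719) = 558301/1110225 + 9718/886719 = 168615090323/328152533925 ≈ 0.51383)
s(D, b) = -307/223 (s(D, b) = -614*1/446 = -307/223)
s(-1011, G) + l = -307/223 + 168615090323/328152533925 = -63141662772946/73178015065275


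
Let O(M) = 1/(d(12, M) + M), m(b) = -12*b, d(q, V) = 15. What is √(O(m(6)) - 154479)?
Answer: 2*I*√125475582/57 ≈ 393.04*I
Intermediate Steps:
O(M) = 1/(15 + M)
√(O(m(6)) - 154479) = √(1/(15 - 12*6) - 154479) = √(1/(15 - 72) - 154479) = √(1/(-57) - 154479) = √(-1/57 - 154479) = √(-8805304/57) = 2*I*√125475582/57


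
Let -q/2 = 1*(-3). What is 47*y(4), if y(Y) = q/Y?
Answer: 141/2 ≈ 70.500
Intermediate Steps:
q = 6 (q = -2*(-3) = 6)
y(Y) = 6/Y
47*y(4) = 47*(6/4) = 47*(6*(¼)) = 47*(3/2) = 141/2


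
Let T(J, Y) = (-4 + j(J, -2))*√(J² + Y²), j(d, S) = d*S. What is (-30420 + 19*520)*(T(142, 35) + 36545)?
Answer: -750634300 + 5915520*√21389 ≈ 1.1451e+8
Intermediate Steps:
j(d, S) = S*d
T(J, Y) = √(J² + Y²)*(-4 - 2*J) (T(J, Y) = (-4 - 2*J)*√(J² + Y²) = √(J² + Y²)*(-4 - 2*J))
(-30420 + 19*520)*(T(142, 35) + 36545) = (-30420 + 19*520)*(2*√(142² + 35²)*(-2 - 1*142) + 36545) = (-30420 + 9880)*(2*√(20164 + 1225)*(-2 - 142) + 36545) = -20540*(2*√21389*(-144) + 36545) = -20540*(-288*√21389 + 36545) = -20540*(36545 - 288*√21389) = -750634300 + 5915520*√21389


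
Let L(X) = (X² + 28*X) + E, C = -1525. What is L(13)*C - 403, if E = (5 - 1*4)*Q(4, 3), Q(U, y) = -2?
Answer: -810178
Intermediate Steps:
E = -2 (E = (5 - 1*4)*(-2) = (5 - 4)*(-2) = 1*(-2) = -2)
L(X) = -2 + X² + 28*X (L(X) = (X² + 28*X) - 2 = -2 + X² + 28*X)
L(13)*C - 403 = (-2 + 13² + 28*13)*(-1525) - 403 = (-2 + 169 + 364)*(-1525) - 403 = 531*(-1525) - 403 = -809775 - 403 = -810178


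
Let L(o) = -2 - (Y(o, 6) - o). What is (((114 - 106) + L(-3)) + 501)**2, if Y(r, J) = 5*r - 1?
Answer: 270400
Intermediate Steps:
Y(r, J) = -1 + 5*r
L(o) = -1 - 4*o (L(o) = -2 - ((-1 + 5*o) - o) = -2 - (-1 + 4*o) = -2 + (1 - 4*o) = -1 - 4*o)
(((114 - 106) + L(-3)) + 501)**2 = (((114 - 106) + (-1 - 4*(-3))) + 501)**2 = ((8 + (-1 + 12)) + 501)**2 = ((8 + 11) + 501)**2 = (19 + 501)**2 = 520**2 = 270400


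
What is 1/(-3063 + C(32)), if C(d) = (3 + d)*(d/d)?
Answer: -1/3028 ≈ -0.00033025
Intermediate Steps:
C(d) = 3 + d (C(d) = (3 + d)*1 = 3 + d)
1/(-3063 + C(32)) = 1/(-3063 + (3 + 32)) = 1/(-3063 + 35) = 1/(-3028) = -1/3028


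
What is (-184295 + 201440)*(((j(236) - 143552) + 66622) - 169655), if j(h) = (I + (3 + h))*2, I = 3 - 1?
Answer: -4219435935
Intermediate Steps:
I = 2
j(h) = 10 + 2*h (j(h) = (2 + (3 + h))*2 = (5 + h)*2 = 10 + 2*h)
(-184295 + 201440)*(((j(236) - 143552) + 66622) - 169655) = (-184295 + 201440)*((((10 + 2*236) - 143552) + 66622) - 169655) = 17145*((((10 + 472) - 143552) + 66622) - 169655) = 17145*(((482 - 143552) + 66622) - 169655) = 17145*((-143070 + 66622) - 169655) = 17145*(-76448 - 169655) = 17145*(-246103) = -4219435935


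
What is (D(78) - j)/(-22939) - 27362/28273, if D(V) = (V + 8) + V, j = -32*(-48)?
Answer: -84123766/92650621 ≈ -0.90797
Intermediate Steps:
j = 1536
D(V) = 8 + 2*V (D(V) = (8 + V) + V = 8 + 2*V)
(D(78) - j)/(-22939) - 27362/28273 = ((8 + 2*78) - 1*1536)/(-22939) - 27362/28273 = ((8 + 156) - 1536)*(-1/22939) - 27362*1/28273 = (164 - 1536)*(-1/22939) - 27362/28273 = -1372*(-1/22939) - 27362/28273 = 196/3277 - 27362/28273 = -84123766/92650621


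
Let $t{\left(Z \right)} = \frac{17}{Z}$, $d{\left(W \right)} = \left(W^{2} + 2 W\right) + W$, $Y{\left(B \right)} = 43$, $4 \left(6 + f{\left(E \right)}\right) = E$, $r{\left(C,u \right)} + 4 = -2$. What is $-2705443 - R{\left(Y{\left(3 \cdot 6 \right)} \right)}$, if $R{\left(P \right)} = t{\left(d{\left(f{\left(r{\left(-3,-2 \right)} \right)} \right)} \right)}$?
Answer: $- \frac{365234873}{135} \approx -2.7054 \cdot 10^{6}$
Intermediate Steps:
$r{\left(C,u \right)} = -6$ ($r{\left(C,u \right)} = -4 - 2 = -6$)
$f{\left(E \right)} = -6 + \frac{E}{4}$
$d{\left(W \right)} = W^{2} + 3 W$
$R{\left(P \right)} = \frac{68}{135}$ ($R{\left(P \right)} = \frac{17}{\left(-6 + \frac{1}{4} \left(-6\right)\right) \left(3 + \left(-6 + \frac{1}{4} \left(-6\right)\right)\right)} = \frac{17}{\left(-6 - \frac{3}{2}\right) \left(3 - \frac{15}{2}\right)} = \frac{17}{\left(- \frac{15}{2}\right) \left(3 - \frac{15}{2}\right)} = \frac{17}{\left(- \frac{15}{2}\right) \left(- \frac{9}{2}\right)} = \frac{17}{\frac{135}{4}} = 17 \cdot \frac{4}{135} = \frac{68}{135}$)
$-2705443 - R{\left(Y{\left(3 \cdot 6 \right)} \right)} = -2705443 - \frac{68}{135} = - \frac{365234873}{135}$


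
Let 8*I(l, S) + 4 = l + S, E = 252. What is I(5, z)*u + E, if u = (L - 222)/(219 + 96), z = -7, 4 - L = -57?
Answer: 15143/60 ≈ 252.38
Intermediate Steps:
L = 61 (L = 4 - 1*(-57) = 4 + 57 = 61)
u = -23/45 (u = (61 - 222)/(219 + 96) = -161/315 = -161*1/315 = -23/45 ≈ -0.51111)
I(l, S) = -½ + S/8 + l/8 (I(l, S) = -½ + (l + S)/8 = -½ + (S + l)/8 = -½ + (S/8 + l/8) = -½ + S/8 + l/8)
I(5, z)*u + E = (-½ + (⅛)*(-7) + (⅛)*5)*(-23/45) + 252 = (-½ - 7/8 + 5/8)*(-23/45) + 252 = -¾*(-23/45) + 252 = 23/60 + 252 = 15143/60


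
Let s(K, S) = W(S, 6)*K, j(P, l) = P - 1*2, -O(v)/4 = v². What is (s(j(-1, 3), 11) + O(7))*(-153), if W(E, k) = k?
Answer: 32742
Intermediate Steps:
O(v) = -4*v²
j(P, l) = -2 + P (j(P, l) = P - 2 = -2 + P)
s(K, S) = 6*K
(s(j(-1, 3), 11) + O(7))*(-153) = (6*(-2 - 1) - 4*7²)*(-153) = (6*(-3) - 4*49)*(-153) = (-18 - 196)*(-153) = -214*(-153) = 32742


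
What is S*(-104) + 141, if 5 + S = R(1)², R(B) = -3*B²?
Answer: -275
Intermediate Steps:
S = 4 (S = -5 + (-3*1²)² = -5 + (-3*1)² = -5 + (-3)² = -5 + 9 = 4)
S*(-104) + 141 = 4*(-104) + 141 = -416 + 141 = -275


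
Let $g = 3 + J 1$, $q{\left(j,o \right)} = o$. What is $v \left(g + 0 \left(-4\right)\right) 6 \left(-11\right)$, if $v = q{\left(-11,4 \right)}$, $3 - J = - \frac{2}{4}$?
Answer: $-1716$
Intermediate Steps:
$J = \frac{7}{2}$ ($J = 3 - - \frac{2}{4} = 3 - \left(-2\right) \frac{1}{4} = 3 - - \frac{1}{2} = 3 + \frac{1}{2} = \frac{7}{2} \approx 3.5$)
$v = 4$
$g = \frac{13}{2}$ ($g = 3 + \frac{7}{2} \cdot 1 = 3 + \frac{7}{2} = \frac{13}{2} \approx 6.5$)
$v \left(g + 0 \left(-4\right)\right) 6 \left(-11\right) = 4 \left(\frac{13}{2} + 0 \left(-4\right)\right) 6 \left(-11\right) = 4 \left(\frac{13}{2} + 0\right) \left(-66\right) = 4 \cdot \frac{13}{2} \left(-66\right) = 26 \left(-66\right) = -1716$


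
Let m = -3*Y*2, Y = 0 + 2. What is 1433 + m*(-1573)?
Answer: 20309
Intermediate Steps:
Y = 2
m = -12 (m = -6*2 = -12)
1433 + m*(-1573) = 1433 - 12*(-1573) = 1433 + 18876 = 20309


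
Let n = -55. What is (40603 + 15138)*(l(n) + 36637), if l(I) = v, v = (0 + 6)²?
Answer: 2044189693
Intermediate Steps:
v = 36 (v = 6² = 36)
l(I) = 36
(40603 + 15138)*(l(n) + 36637) = (40603 + 15138)*(36 + 36637) = 55741*36673 = 2044189693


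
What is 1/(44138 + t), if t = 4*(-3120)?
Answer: 1/31658 ≈ 3.1588e-5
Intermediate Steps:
t = -12480
1/(44138 + t) = 1/(44138 - 12480) = 1/31658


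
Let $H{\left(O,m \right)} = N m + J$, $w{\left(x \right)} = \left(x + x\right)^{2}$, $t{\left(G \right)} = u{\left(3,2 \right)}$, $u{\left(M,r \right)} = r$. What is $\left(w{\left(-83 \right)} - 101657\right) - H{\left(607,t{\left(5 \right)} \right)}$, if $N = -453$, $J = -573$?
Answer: $-72622$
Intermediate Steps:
$t{\left(G \right)} = 2$
$w{\left(x \right)} = 4 x^{2}$ ($w{\left(x \right)} = \left(2 x\right)^{2} = 4 x^{2}$)
$H{\left(O,m \right)} = -573 - 453 m$ ($H{\left(O,m \right)} = - 453 m - 573 = -573 - 453 m$)
$\left(w{\left(-83 \right)} - 101657\right) - H{\left(607,t{\left(5 \right)} \right)} = \left(4 \left(-83\right)^{2} - 101657\right) - \left(-573 - 906\right) = \left(4 \cdot 6889 - 101657\right) - \left(-573 - 906\right) = \left(27556 - 101657\right) - -1479 = -74101 + 1479 = -72622$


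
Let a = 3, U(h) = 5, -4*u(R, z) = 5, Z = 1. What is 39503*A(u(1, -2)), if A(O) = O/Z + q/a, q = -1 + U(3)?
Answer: 39503/12 ≈ 3291.9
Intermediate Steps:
u(R, z) = -5/4 (u(R, z) = -¼*5 = -5/4)
q = 4 (q = -1 + 5 = 4)
A(O) = 4/3 + O (A(O) = O/1 + 4/3 = O*1 + 4*(⅓) = O + 4/3 = 4/3 + O)
39503*A(u(1, -2)) = 39503*(4/3 - 5/4) = 39503*(1/12) = 39503/12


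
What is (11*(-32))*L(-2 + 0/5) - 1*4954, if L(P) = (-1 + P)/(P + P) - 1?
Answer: -4866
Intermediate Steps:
L(P) = -1 + (-1 + P)/(2*P) (L(P) = (-1 + P)/((2*P)) - 1 = (-1 + P)*(1/(2*P)) - 1 = (-1 + P)/(2*P) - 1 = -1 + (-1 + P)/(2*P))
(11*(-32))*L(-2 + 0/5) - 1*4954 = (11*(-32))*((-1 - (-2 + 0/5))/(2*(-2 + 0/5))) - 1*4954 = -176*(-1 - (-2 + (⅕)*0))/(-2 + (⅕)*0) - 4954 = -176*(-1 - (-2 + 0))/(-2 + 0) - 4954 = -176*(-1 - 1*(-2))/(-2) - 4954 = -176*(-1)*(-1 + 2)/2 - 4954 = -176*(-1)/2 - 4954 = -352*(-¼) - 4954 = 88 - 4954 = -4866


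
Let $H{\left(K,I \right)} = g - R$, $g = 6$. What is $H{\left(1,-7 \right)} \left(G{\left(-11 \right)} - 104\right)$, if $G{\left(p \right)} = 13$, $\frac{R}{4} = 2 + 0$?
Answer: $182$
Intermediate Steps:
$R = 8$ ($R = 4 \left(2 + 0\right) = 4 \cdot 2 = 8$)
$H{\left(K,I \right)} = -2$ ($H{\left(K,I \right)} = 6 - 8 = -2$)
$H{\left(1,-7 \right)} \left(G{\left(-11 \right)} - 104\right) = - 2 \left(13 - 104\right) = \left(-2\right) \left(-91\right) = 182$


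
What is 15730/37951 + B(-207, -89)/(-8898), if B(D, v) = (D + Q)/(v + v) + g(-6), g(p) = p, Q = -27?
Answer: 4157586209/10018077274 ≈ 0.41501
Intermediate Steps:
B(D, v) = -6 + (-27 + D)/(2*v) (B(D, v) = (D - 27)/(v + v) - 6 = (-27 + D)/((2*v)) - 6 = (-27 + D)*(1/(2*v)) - 6 = (-27 + D)/(2*v) - 6 = -6 + (-27 + D)/(2*v))
15730/37951 + B(-207, -89)/(-8898) = 15730/37951 + ((½)*(-27 - 207 - 12*(-89))/(-89))/(-8898) = 15730*(1/37951) + ((½)*(-1/89)*(-27 - 207 + 1068))*(-1/8898) = 15730/37951 + ((½)*(-1/89)*834)*(-1/8898) = 15730/37951 - 417/89*(-1/8898) = 15730/37951 + 139/263974 = 4157586209/10018077274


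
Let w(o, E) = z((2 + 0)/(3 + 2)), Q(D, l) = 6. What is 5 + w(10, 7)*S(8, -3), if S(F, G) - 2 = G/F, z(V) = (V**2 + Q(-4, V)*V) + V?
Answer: 981/100 ≈ 9.8100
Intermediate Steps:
z(V) = V**2 + 7*V (z(V) = (V**2 + 6*V) + V = V**2 + 7*V)
w(o, E) = 74/25 (w(o, E) = ((2 + 0)/(3 + 2))*(7 + (2 + 0)/(3 + 2)) = (2/5)*(7 + 2/5) = (2*(1/5))*(7 + 2*(1/5)) = 2*(7 + 2/5)/5 = (2/5)*(37/5) = 74/25)
S(F, G) = 2 + G/F
5 + w(10, 7)*S(8, -3) = 5 + 74*(2 - 3/8)/25 = 5 + (74/25)*(13/8) = 5 + 481/100 = 981/100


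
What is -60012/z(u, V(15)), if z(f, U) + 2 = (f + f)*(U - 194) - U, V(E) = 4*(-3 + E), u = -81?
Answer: -30006/11801 ≈ -2.5427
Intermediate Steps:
V(E) = -12 + 4*E
z(f, U) = -2 - U + 2*f*(-194 + U) (z(f, U) = -2 + ((f + f)*(U - 194) - U) = -2 + ((2*f)*(-194 + U) - U) = -2 + (2*f*(-194 + U) - U) = -2 + (-U + 2*f*(-194 + U)) = -2 - U + 2*f*(-194 + U))
-60012/z(u, V(15)) = -60012/(-2 - (-12 + 4*15) - 388*(-81) + 2*(-12 + 4*15)*(-81)) = -60012/(-2 - (-12 + 60) + 31428 + 2*(-12 + 60)*(-81)) = -60012/(-2 - 1*48 + 31428 + 2*48*(-81)) = -60012/(-2 - 48 + 31428 - 7776) = -60012/23602 = -60012*1/23602 = -30006/11801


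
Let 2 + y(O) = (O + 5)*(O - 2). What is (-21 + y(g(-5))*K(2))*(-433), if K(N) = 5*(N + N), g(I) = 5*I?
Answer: -4649987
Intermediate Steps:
K(N) = 10*N (K(N) = 5*(2*N) = 10*N)
y(O) = -2 + (-2 + O)*(5 + O) (y(O) = -2 + (O + 5)*(O - 2) = -2 + (5 + O)*(-2 + O) = -2 + (-2 + O)*(5 + O))
(-21 + y(g(-5))*K(2))*(-433) = (-21 + (-12 + (5*(-5))² + 3*(5*(-5)))*(10*2))*(-433) = (-21 + (-12 + (-25)² + 3*(-25))*20)*(-433) = (-21 + (-12 + 625 - 75)*20)*(-433) = (-21 + 538*20)*(-433) = (-21 + 10760)*(-433) = 10739*(-433) = -4649987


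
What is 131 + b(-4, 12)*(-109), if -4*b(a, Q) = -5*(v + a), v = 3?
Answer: 1069/4 ≈ 267.25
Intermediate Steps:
b(a, Q) = 15/4 + 5*a/4 (b(a, Q) = -(-5)*(3 + a)/4 = -(-15 - 5*a)/4 = 15/4 + 5*a/4)
131 + b(-4, 12)*(-109) = 131 + (15/4 + (5/4)*(-4))*(-109) = 131 + (15/4 - 5)*(-109) = 131 - 5/4*(-109) = 131 + 545/4 = 1069/4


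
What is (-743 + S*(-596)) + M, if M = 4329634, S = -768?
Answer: 4786619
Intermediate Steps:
(-743 + S*(-596)) + M = (-743 - 768*(-596)) + 4329634 = (-743 + 457728) + 4329634 = 456985 + 4329634 = 4786619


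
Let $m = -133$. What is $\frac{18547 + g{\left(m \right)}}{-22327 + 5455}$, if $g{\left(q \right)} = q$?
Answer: $- \frac{3069}{2812} \approx -1.0914$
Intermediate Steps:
$\frac{18547 + g{\left(m \right)}}{-22327 + 5455} = \frac{18547 - 133}{-22327 + 5455} = \frac{18414}{-16872} = 18414 \left(- \frac{1}{16872}\right) = - \frac{3069}{2812}$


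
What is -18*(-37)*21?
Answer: 13986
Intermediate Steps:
-18*(-37)*21 = 666*21 = 13986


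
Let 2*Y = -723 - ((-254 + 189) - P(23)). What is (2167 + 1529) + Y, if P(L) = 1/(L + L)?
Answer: 309765/92 ≈ 3367.0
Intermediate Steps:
P(L) = 1/(2*L)
Y = -30267/92 (Y = (-723 - ((-254 + 189) - 1/(2*23)))/2 = (-723 - (-65 - 1/(2*23)))/2 = (-723 - (-65 - 1*1/46))/2 = (-723 - (-65 - 1/46))/2 = (-723 - 1*(-2991/46))/2 = (-723 + 2991/46)/2 = (½)*(-30267/46) = -30267/92 ≈ -328.99)
(2167 + 1529) + Y = (2167 + 1529) - 30267/92 = 3696 - 30267/92 = 309765/92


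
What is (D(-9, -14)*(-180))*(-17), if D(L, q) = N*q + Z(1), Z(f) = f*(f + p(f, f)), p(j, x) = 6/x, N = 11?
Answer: -449820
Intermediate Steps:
Z(f) = f*(f + 6/f)
D(L, q) = 7 + 11*q (D(L, q) = 11*q + (6 + 1**2) = 11*q + (6 + 1) = 11*q + 7 = 7 + 11*q)
(D(-9, -14)*(-180))*(-17) = ((7 + 11*(-14))*(-180))*(-17) = ((7 - 154)*(-180))*(-17) = -147*(-180)*(-17) = 26460*(-17) = -449820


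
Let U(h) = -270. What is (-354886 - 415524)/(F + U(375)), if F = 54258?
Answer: -385205/26994 ≈ -14.270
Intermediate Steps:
(-354886 - 415524)/(F + U(375)) = (-354886 - 415524)/(54258 - 270) = -770410/53988 = -770410*1/53988 = -385205/26994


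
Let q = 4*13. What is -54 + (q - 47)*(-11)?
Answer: -109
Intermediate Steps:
q = 52
-54 + (q - 47)*(-11) = -54 + (52 - 47)*(-11) = -54 + 5*(-11) = -54 - 55 = -109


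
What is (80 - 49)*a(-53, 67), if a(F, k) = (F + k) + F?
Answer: -1209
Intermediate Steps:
a(F, k) = k + 2*F
(80 - 49)*a(-53, 67) = (80 - 49)*(67 + 2*(-53)) = 31*(67 - 106) = 31*(-39) = -1209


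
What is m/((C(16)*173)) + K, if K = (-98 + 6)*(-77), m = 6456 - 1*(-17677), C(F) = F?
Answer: 19632645/2768 ≈ 7092.7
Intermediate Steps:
m = 24133 (m = 6456 + 17677 = 24133)
K = 7084 (K = -92*(-77) = 7084)
m/((C(16)*173)) + K = 24133/((16*173)) + 7084 = 24133/2768 + 7084 = 19632645/2768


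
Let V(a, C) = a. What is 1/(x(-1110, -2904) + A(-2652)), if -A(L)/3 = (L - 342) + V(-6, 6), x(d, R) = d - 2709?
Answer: 1/5181 ≈ 0.00019301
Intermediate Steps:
x(d, R) = -2709 + d
A(L) = 1044 - 3*L (A(L) = -3*((L - 342) - 6) = -3*((-342 + L) - 6) = -3*(-348 + L) = 1044 - 3*L)
1/(x(-1110, -2904) + A(-2652)) = 1/((-2709 - 1110) + (1044 - 3*(-2652))) = 1/(-3819 + (1044 + 7956)) = 1/(-3819 + 9000) = 1/5181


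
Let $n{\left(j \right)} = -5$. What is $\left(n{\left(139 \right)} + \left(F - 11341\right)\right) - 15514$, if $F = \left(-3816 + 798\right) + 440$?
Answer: $-29438$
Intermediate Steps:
$F = -2578$ ($F = -3018 + 440 = -2578$)
$\left(n{\left(139 \right)} + \left(F - 11341\right)\right) - 15514 = \left(-5 - 13919\right) - 15514 = -13924 - 15514 = -29438$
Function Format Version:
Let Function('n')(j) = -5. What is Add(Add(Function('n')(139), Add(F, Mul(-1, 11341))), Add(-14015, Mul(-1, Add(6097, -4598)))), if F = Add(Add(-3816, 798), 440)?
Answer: -29438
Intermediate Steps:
F = -2578 (F = Add(-3018, 440) = -2578)
Add(Add(Function('n')(139), Add(F, Mul(-1, 11341))), Add(-14015, Mul(-1, Add(6097, -4598)))) = Add(Add(-5, Add(-2578, Mul(-1, 11341))), Add(-14015, Mul(-1, Add(6097, -4598)))) = Add(Add(-5, Add(-2578, -11341)), Add(-14015, Mul(-1, 1499))) = Add(Add(-5, -13919), Add(-14015, -1499)) = Add(-13924, -15514) = -29438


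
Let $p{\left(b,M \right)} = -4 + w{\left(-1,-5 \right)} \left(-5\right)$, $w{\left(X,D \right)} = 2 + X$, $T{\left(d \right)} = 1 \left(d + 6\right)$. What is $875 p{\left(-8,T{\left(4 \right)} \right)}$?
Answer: $-7875$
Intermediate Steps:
$T{\left(d \right)} = 6 + d$ ($T{\left(d \right)} = 1 \left(6 + d\right) = 6 + d$)
$p{\left(b,M \right)} = -9$ ($p{\left(b,M \right)} = -4 + \left(2 - 1\right) \left(-5\right) = -4 + 1 \left(-5\right) = -4 - 5 = -9$)
$875 p{\left(-8,T{\left(4 \right)} \right)} = 875 \left(-9\right) = -7875$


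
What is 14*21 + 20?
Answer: 314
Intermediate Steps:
14*21 + 20 = 294 + 20 = 314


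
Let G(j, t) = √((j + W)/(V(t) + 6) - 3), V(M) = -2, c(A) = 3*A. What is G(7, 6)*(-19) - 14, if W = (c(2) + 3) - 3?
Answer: -47/2 ≈ -23.500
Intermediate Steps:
W = 6 (W = (3*2 + 3) - 3 = (6 + 3) - 3 = 9 - 3 = 6)
G(j, t) = √(-3/2 + j/4) (G(j, t) = √((j + 6)/(-2 + 6) - 3) = √((6 + j)/4 - 3) = √((6 + j)*(¼) - 3) = √((3/2 + j/4) - 3) = √(-3/2 + j/4))
G(7, 6)*(-19) - 14 = (√(-6 + 7)/2)*(-19) - 14 = (√1/2)*(-19) - 14 = ((½)*1)*(-19) - 14 = (½)*(-19) - 14 = -19/2 - 14 = -47/2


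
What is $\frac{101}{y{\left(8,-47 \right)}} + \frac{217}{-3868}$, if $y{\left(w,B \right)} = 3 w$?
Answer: $\frac{96365}{23208} \approx 4.1522$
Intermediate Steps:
$\frac{101}{y{\left(8,-47 \right)}} + \frac{217}{-3868} = \frac{101}{3 \cdot 8} + \frac{217}{-3868} = \frac{101}{24} + 217 \left(- \frac{1}{3868}\right) = 101 \cdot \frac{1}{24} - \frac{217}{3868} = \frac{101}{24} - \frac{217}{3868} = \frac{96365}{23208}$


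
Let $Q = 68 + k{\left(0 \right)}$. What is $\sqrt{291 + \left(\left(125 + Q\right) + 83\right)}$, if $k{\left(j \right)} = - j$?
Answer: $9 \sqrt{7} \approx 23.812$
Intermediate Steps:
$Q = 68$ ($Q = 68 - 0 = 68 + 0 = 68$)
$\sqrt{291 + \left(\left(125 + Q\right) + 83\right)} = \sqrt{291 + \left(\left(125 + 68\right) + 83\right)} = \sqrt{291 + \left(193 + 83\right)} = \sqrt{291 + 276} = \sqrt{567} = 9 \sqrt{7}$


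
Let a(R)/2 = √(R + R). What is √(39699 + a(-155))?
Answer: √(39699 + 2*I*√310) ≈ 199.25 + 0.0884*I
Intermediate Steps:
a(R) = 2*√2*√R (a(R) = 2*√(R + R) = 2*√(2*R) = 2*(√2*√R) = 2*√2*√R)
√(39699 + a(-155)) = √(39699 + 2*√2*√(-155)) = √(39699 + 2*√2*(I*√155)) = √(39699 + 2*I*√310)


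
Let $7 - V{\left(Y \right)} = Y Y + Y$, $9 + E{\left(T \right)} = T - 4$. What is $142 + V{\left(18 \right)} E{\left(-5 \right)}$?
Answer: $6172$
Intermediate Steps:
$E{\left(T \right)} = -13 + T$ ($E{\left(T \right)} = -9 + \left(T - 4\right) = -9 + \left(-4 + T\right) = -13 + T$)
$V{\left(Y \right)} = 7 - Y - Y^{2}$ ($V{\left(Y \right)} = 7 - \left(Y Y + Y\right) = 7 - \left(Y^{2} + Y\right) = 7 - \left(Y + Y^{2}\right) = 7 - Y - Y^{2}$)
$142 + V{\left(18 \right)} E{\left(-5 \right)} = 142 + \left(7 - 18 - 18^{2}\right) \left(-13 - 5\right) = 142 + \left(7 - 18 - 324\right) \left(-18\right) = 142 - -6030 = 142 + 6030 = 6172$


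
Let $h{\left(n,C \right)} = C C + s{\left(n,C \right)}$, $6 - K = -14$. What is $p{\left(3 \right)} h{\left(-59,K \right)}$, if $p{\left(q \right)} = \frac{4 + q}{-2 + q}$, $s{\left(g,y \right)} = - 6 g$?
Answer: $5278$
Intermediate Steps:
$K = 20$ ($K = 6 - -14 = 6 + 14 = 20$)
$h{\left(n,C \right)} = C^{2} - 6 n$ ($h{\left(n,C \right)} = C C - 6 n = C^{2} - 6 n$)
$p{\left(q \right)} = \frac{4 + q}{-2 + q}$
$p{\left(3 \right)} h{\left(-59,K \right)} = \frac{4 + 3}{-2 + 3} \left(20^{2} - -354\right) = 1^{-1} \cdot 7 \left(400 + 354\right) = 1 \cdot 7 \cdot 754 = 7 \cdot 754 = 5278$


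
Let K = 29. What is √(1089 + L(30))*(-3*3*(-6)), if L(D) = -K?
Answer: 108*√265 ≈ 1758.1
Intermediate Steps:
L(D) = -29 (L(D) = -1*29 = -29)
√(1089 + L(30))*(-3*3*(-6)) = √(1089 - 29)*(-3*3*(-6)) = √1060*(-9*(-6)) = (2*√265)*54 = 108*√265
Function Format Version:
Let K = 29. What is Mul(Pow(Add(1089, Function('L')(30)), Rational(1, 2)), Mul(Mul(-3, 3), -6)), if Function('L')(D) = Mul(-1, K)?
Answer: Mul(108, Pow(265, Rational(1, 2))) ≈ 1758.1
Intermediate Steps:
Function('L')(D) = -29 (Function('L')(D) = Mul(-1, 29) = -29)
Mul(Pow(Add(1089, Function('L')(30)), Rational(1, 2)), Mul(Mul(-3, 3), -6)) = Mul(Pow(Add(1089, -29), Rational(1, 2)), Mul(Mul(-3, 3), -6)) = Mul(Pow(1060, Rational(1, 2)), Mul(-9, -6)) = Mul(Mul(2, Pow(265, Rational(1, 2))), 54) = Mul(108, Pow(265, Rational(1, 2)))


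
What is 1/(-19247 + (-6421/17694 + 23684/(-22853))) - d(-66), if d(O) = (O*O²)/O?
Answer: -33904062280086210/7783301624363 ≈ -4356.0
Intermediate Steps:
d(O) = O² (d(O) = O³/O = O²)
1/(-19247 + (-6421/17694 + 23684/(-22853))) - d(-66) = 1/(-19247 + (-6421/17694 + 23684/(-22853))) - 1*(-66)² = 1/(-19247 + (-6421*1/17694 + 23684*(-1/22853))) - 1*4356 = 1/(-19247 + (-6421/17694 - 23684/22853)) - 4356 = 1/(-19247 - 565803809/404360982) - 4356 = 1/(-7783301624363/404360982) - 4356 = -404360982/7783301624363 - 4356 = -33904062280086210/7783301624363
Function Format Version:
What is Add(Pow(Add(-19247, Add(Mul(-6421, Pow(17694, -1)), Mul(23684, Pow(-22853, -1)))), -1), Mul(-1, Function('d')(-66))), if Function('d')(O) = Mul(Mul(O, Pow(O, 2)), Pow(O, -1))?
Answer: Rational(-33904062280086210, 7783301624363) ≈ -4356.0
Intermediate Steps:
Function('d')(O) = Pow(O, 2) (Function('d')(O) = Mul(Pow(O, 3), Pow(O, -1)) = Pow(O, 2))
Add(Pow(Add(-19247, Add(Mul(-6421, Pow(17694, -1)), Mul(23684, Pow(-22853, -1)))), -1), Mul(-1, Function('d')(-66))) = Add(Pow(Add(-19247, Add(Mul(-6421, Pow(17694, -1)), Mul(23684, Pow(-22853, -1)))), -1), Mul(-1, Pow(-66, 2))) = Add(Pow(Add(-19247, Add(Mul(-6421, Rational(1, 17694)), Mul(23684, Rational(-1, 22853)))), -1), Mul(-1, 4356)) = Add(Pow(Add(-19247, Add(Rational(-6421, 17694), Rational(-23684, 22853))), -1), -4356) = Add(Pow(Add(-19247, Rational(-565803809, 404360982)), -1), -4356) = Add(Pow(Rational(-7783301624363, 404360982), -1), -4356) = Add(Rational(-404360982, 7783301624363), -4356) = Rational(-33904062280086210, 7783301624363)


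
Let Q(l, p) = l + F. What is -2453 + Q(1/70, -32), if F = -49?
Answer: -175139/70 ≈ -2502.0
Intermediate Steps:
Q(l, p) = -49 + l (Q(l, p) = l - 49 = -49 + l)
-2453 + Q(1/70, -32) = -2453 + (-49 + 1/70) = -2453 - 3429/70 = -175139/70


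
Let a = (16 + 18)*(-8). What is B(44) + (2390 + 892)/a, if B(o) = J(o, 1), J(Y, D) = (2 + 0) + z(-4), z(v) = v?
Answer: -1913/136 ≈ -14.066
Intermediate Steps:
J(Y, D) = -2 (J(Y, D) = (2 + 0) - 4 = 2 - 4 = -2)
B(o) = -2
a = -272 (a = 34*(-8) = -272)
B(44) + (2390 + 892)/a = -2 + (2390 + 892)/(-272) = -2 + 3282*(-1/272) = -2 - 1641/136 = -1913/136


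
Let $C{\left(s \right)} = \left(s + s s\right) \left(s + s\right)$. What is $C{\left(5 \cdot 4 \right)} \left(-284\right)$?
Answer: $-4771200$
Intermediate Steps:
$C{\left(s \right)} = 2 s \left(s + s^{2}\right)$ ($C{\left(s \right)} = \left(s + s^{2}\right) 2 s = 2 s \left(s + s^{2}\right)$)
$C{\left(5 \cdot 4 \right)} \left(-284\right) = 2 \left(5 \cdot 4\right)^{2} \left(1 + 5 \cdot 4\right) \left(-284\right) = 2 \cdot 20^{2} \left(1 + 20\right) \left(-284\right) = 2 \cdot 400 \cdot 21 \left(-284\right) = 16800 \left(-284\right) = -4771200$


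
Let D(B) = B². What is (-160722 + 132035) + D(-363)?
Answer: 103082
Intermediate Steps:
(-160722 + 132035) + D(-363) = (-160722 + 132035) + (-363)² = -28687 + 131769 = 103082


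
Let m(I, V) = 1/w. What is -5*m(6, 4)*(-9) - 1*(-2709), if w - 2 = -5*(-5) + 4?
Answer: 84024/31 ≈ 2710.5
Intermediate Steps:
w = 31 (w = 2 + (-5*(-5) + 4) = 2 + (25 + 4) = 2 + 29 = 31)
m(I, V) = 1/31
-5*m(6, 4)*(-9) - 1*(-2709) = -5*1/31*(-9) - 1*(-2709) = -5/31*(-9) + 2709 = 45/31 + 2709 = 84024/31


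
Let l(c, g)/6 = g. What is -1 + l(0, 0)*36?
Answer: -1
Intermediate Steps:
l(c, g) = 6*g
-1 + l(0, 0)*36 = -1 + (6*0)*36 = -1 + 0*36 = -1 + 0 = -1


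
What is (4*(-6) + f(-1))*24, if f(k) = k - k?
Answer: -576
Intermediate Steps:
f(k) = 0
(4*(-6) + f(-1))*24 = (4*(-6) + 0)*24 = (-24 + 0)*24 = -24*24 = -576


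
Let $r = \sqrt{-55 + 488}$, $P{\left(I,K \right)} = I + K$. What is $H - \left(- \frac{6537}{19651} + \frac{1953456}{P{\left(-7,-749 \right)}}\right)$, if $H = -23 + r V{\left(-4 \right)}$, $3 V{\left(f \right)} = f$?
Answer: $\frac{3170884520}{1238013} - \frac{4 \sqrt{433}}{3} \approx 2533.5$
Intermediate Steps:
$V{\left(f \right)} = \frac{f}{3}$
$r = \sqrt{433} \approx 20.809$
$H = -23 - \frac{4 \sqrt{433}}{3}$ ($H = -23 + \sqrt{433} \cdot \frac{1}{3} \left(-4\right) = -23 + \sqrt{433} \left(- \frac{4}{3}\right) = -23 - \frac{4 \sqrt{433}}{3} \approx -50.745$)
$H - \left(- \frac{6537}{19651} + \frac{1953456}{P{\left(-7,-749 \right)}}\right) = \left(-23 - \frac{4 \sqrt{433}}{3}\right) - \left(- \frac{6537}{19651} + \frac{1953456}{-7 - 749}\right) = \left(-23 - \frac{4 \sqrt{433}}{3}\right) - \left(- \frac{6537}{19651} + \frac{1953456}{-756}\right) = \left(-23 - \frac{4 \sqrt{433}}{3}\right) + \left(\frac{6537}{19651} - - \frac{162788}{63}\right) = \left(-23 - \frac{4 \sqrt{433}}{3}\right) + \left(\frac{6537}{19651} + \frac{162788}{63}\right) = \left(-23 - \frac{4 \sqrt{433}}{3}\right) + \frac{3199358819}{1238013} = \frac{3170884520}{1238013} - \frac{4 \sqrt{433}}{3}$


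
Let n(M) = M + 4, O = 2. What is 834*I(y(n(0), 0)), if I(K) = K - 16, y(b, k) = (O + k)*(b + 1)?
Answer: -5004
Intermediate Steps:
n(M) = 4 + M
y(b, k) = (1 + b)*(2 + k) (y(b, k) = (2 + k)*(b + 1) = (2 + k)*(1 + b) = (1 + b)*(2 + k))
I(K) = -16 + K
834*I(y(n(0), 0)) = 834*(-16 + (2 + 0 + 2*(4 + 0) + (4 + 0)*0)) = 834*(-16 + (2 + 0 + 2*4 + 4*0)) = 834*(-16 + (2 + 0 + 8 + 0)) = 834*(-16 + 10) = 834*(-6) = -5004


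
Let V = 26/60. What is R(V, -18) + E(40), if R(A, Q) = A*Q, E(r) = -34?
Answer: -209/5 ≈ -41.800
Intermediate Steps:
V = 13/30 (V = 26*(1/60) = 13/30 ≈ 0.43333)
R(V, -18) + E(40) = (13/30)*(-18) - 34 = -39/5 - 34 = -209/5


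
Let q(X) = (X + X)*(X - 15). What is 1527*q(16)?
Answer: 48864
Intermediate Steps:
q(X) = 2*X*(-15 + X) (q(X) = (2*X)*(-15 + X) = 2*X*(-15 + X))
1527*q(16) = 1527*(2*16*(-15 + 16)) = 1527*(2*16*1) = 1527*32 = 48864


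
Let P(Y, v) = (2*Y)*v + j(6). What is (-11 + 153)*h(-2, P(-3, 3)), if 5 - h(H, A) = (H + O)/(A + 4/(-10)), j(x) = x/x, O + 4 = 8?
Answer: 63190/87 ≈ 726.32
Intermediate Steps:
O = 4 (O = -4 + 8 = 4)
j(x) = 1
P(Y, v) = 1 + 2*Y*v (P(Y, v) = (2*Y)*v + 1 = 2*Y*v + 1 = 1 + 2*Y*v)
h(H, A) = 5 - (4 + H)/(-⅖ + A) (h(H, A) = 5 - (H + 4)/(A + 4/(-10)) = 5 - (4 + H)/(A + 4*(-⅒)) = 5 - (4 + H)/(A - ⅖) = 5 - (4 + H)/(-⅖ + A))
(-11 + 153)*h(-2, P(-3, 3)) = (-11 + 153)*(5*(-6 - 1*(-2) + 5*(1 + 2*(-3)*3))/(-2 + 5*(1 + 2*(-3)*3))) = 142*(5*(-6 + 2 + 5*(1 - 18))/(-2 + 5*(1 - 18))) = 142*(5*(-6 + 2 + 5*(-17))/(-2 + 5*(-17))) = 142*(5*(-6 + 2 - 85)/(-2 - 85)) = 142*(5*(-89)/(-87)) = 142*(5*(-1/87)*(-89)) = 142*(445/87) = 63190/87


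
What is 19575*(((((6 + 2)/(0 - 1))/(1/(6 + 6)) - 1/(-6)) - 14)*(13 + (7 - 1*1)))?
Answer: -81699525/2 ≈ -4.0850e+7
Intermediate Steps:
19575*(((((6 + 2)/(0 - 1))/(1/(6 + 6)) - 1/(-6)) - 14)*(13 + (7 - 1*1))) = 19575*((((8/(-1))/(1/12) - 1*(-⅙)) - 14)*(13 + (7 - 1))) = 19575*((((8*(-1))/(1/12) + ⅙) - 14)*(13 + 6)) = 19575*(((-8*12 + ⅙) - 14)*19) = 19575*(((-96 + ⅙) - 14)*19) = 19575*((-575/6 - 14)*19) = 19575*(-659/6*19) = 19575*(-12521/6) = -81699525/2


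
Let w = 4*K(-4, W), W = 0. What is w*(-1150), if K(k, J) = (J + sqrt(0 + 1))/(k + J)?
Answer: 1150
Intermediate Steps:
K(k, J) = (1 + J)/(J + k) (K(k, J) = (J + sqrt(1))/(J + k) = (J + 1)/(J + k) = (1 + J)/(J + k))
w = -1 (w = 4*((1 + 0)/(0 - 4)) = 4*(1/(-4)) = 4*(-1/4*1) = 4*(-1/4) = -1)
w*(-1150) = -1*(-1150) = 1150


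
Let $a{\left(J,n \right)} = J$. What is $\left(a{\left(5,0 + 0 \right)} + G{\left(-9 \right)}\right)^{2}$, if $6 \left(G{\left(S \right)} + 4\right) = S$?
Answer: $\frac{1}{4} \approx 0.25$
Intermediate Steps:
$G{\left(S \right)} = -4 + \frac{S}{6}$
$\left(a{\left(5,0 + 0 \right)} + G{\left(-9 \right)}\right)^{2} = \left(5 + \left(-4 + \frac{1}{6} \left(-9\right)\right)\right)^{2} = \left(5 - \frac{11}{2}\right)^{2} = \left(- \frac{1}{2}\right)^{2} = \frac{1}{4}$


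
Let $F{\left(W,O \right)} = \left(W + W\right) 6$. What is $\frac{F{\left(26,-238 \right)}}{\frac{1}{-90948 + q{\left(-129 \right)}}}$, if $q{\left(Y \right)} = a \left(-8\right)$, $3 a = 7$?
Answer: $-28381600$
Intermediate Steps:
$a = \frac{7}{3}$ ($a = \frac{1}{3} \cdot 7 = \frac{7}{3} \approx 2.3333$)
$q{\left(Y \right)} = - \frac{56}{3}$ ($q{\left(Y \right)} = \frac{7}{3} \left(-8\right) = - \frac{56}{3}$)
$F{\left(W,O \right)} = 12 W$ ($F{\left(W,O \right)} = 2 W 6 = 12 W$)
$\frac{F{\left(26,-238 \right)}}{\frac{1}{-90948 + q{\left(-129 \right)}}} = \frac{12 \cdot 26}{\frac{1}{-90948 - \frac{56}{3}}} = \frac{312}{\frac{1}{- \frac{272900}{3}}} = \frac{312}{- \frac{3}{272900}} = 312 \left(- \frac{272900}{3}\right) = -28381600$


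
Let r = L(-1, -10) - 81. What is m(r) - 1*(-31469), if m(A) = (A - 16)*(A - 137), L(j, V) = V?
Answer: 55865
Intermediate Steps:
r = -91 (r = -10 - 81 = -91)
m(A) = (-137 + A)*(-16 + A) (m(A) = (-16 + A)*(-137 + A) = (-137 + A)*(-16 + A))
m(r) - 1*(-31469) = (2192 + (-91)² - 153*(-91)) - 1*(-31469) = (2192 + 8281 + 13923) + 31469 = 24396 + 31469 = 55865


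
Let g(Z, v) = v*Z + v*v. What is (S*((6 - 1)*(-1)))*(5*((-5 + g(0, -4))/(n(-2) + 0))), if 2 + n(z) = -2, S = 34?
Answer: 4675/2 ≈ 2337.5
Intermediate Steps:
g(Z, v) = v**2 + Z*v (g(Z, v) = Z*v + v**2 = v**2 + Z*v)
n(z) = -4 (n(z) = -2 - 2 = -4)
(S*((6 - 1)*(-1)))*(5*((-5 + g(0, -4))/(n(-2) + 0))) = (34*((6 - 1)*(-1)))*(5*((-5 - 4*(0 - 4))/(-4 + 0))) = (34*(5*(-1)))*(5*((-5 - 4*(-4))/(-4))) = (34*(-5))*(5*((-5 + 16)*(-1/4))) = -850*11*(-1/4) = -850*(-11)/4 = -170*(-55/4) = 4675/2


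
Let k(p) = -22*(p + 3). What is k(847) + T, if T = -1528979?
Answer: -1547679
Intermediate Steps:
k(p) = -66 - 22*p (k(p) = -22*(3 + p) = -66 - 22*p)
k(847) + T = (-66 - 22*847) - 1528979 = (-66 - 18634) - 1528979 = -18700 - 1528979 = -1547679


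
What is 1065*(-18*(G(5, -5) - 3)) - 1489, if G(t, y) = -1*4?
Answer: 132701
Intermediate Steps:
G(t, y) = -4
1065*(-18*(G(5, -5) - 3)) - 1489 = 1065*(-18*(-4 - 3)) - 1489 = 1065*(-18*(-7)) - 1489 = 1065*126 - 1489 = 134190 - 1489 = 132701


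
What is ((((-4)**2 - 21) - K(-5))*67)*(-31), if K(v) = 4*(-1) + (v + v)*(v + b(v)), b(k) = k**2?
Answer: -413323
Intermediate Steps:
K(v) = -4 + 2*v*(v + v**2) (K(v) = 4*(-1) + (v + v)*(v + v**2) = -4 + (2*v)*(v + v**2) = -4 + 2*v*(v + v**2))
((((-4)**2 - 21) - K(-5))*67)*(-31) = ((((-4)**2 - 21) - (-4 + 2*(-5)**2 + 2*(-5)**3))*67)*(-31) = (((16 - 21) - (-4 + 2*25 + 2*(-125)))*67)*(-31) = ((-5 - (-4 + 50 - 250))*67)*(-31) = ((-5 - 1*(-204))*67)*(-31) = ((-5 + 204)*67)*(-31) = (199*67)*(-31) = 13333*(-31) = -413323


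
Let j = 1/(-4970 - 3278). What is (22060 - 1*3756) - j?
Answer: 150971393/8248 ≈ 18304.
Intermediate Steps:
j = -1/8248 (j = 1/(-8248) = -1/8248 ≈ -0.00012124)
(22060 - 1*3756) - j = (22060 - 1*3756) - 1*(-1/8248) = (22060 - 3756) + 1/8248 = 18304 + 1/8248 = 150971393/8248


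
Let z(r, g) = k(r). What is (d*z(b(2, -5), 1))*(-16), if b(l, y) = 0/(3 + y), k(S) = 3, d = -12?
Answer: 576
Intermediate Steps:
b(l, y) = 0
z(r, g) = 3
(d*z(b(2, -5), 1))*(-16) = -12*3*(-16) = -36*(-16) = 576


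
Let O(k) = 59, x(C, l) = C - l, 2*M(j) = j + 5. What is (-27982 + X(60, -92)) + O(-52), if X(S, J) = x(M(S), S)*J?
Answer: -25393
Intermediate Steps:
M(j) = 5/2 + j/2 (M(j) = (j + 5)/2 = (5 + j)/2 = 5/2 + j/2)
X(S, J) = J*(5/2 - S/2) (X(S, J) = ((5/2 + S/2) - S)*J = (5/2 - S/2)*J = J*(5/2 - S/2))
(-27982 + X(60, -92)) + O(-52) = (-27982 + (1/2)*(-92)*(5 - 1*60)) + 59 = (-27982 + (1/2)*(-92)*(5 - 60)) + 59 = (-27982 + (1/2)*(-92)*(-55)) + 59 = (-27982 + 2530) + 59 = -25452 + 59 = -25393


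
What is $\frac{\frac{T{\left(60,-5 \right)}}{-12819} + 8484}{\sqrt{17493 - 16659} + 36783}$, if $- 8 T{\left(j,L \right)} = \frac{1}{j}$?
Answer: $\frac{213353947421047}{925011010178400} - \frac{52203070081 \sqrt{834}}{8325099091605600} \approx 0.23047$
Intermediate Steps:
$T{\left(j,L \right)} = - \frac{1}{8 j}$
$\frac{\frac{T{\left(60,-5 \right)}}{-12819} + 8484}{\sqrt{17493 - 16659} + 36783} = \frac{\frac{\left(- \frac{1}{8}\right) \frac{1}{60}}{-12819} + 8484}{\sqrt{17493 - 16659} + 36783} = \frac{\left(- \frac{1}{8}\right) \frac{1}{60} \left(- \frac{1}{12819}\right) + 8484}{\sqrt{834} + 36783} = \frac{\left(- \frac{1}{480}\right) \left(- \frac{1}{12819}\right) + 8484}{36783 + \sqrt{834}} = \frac{\frac{1}{6153120} + 8484}{36783 + \sqrt{834}} = \frac{52203070081}{6153120 \left(36783 + \sqrt{834}\right)}$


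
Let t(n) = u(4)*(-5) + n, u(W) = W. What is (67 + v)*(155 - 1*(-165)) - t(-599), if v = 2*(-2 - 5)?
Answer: 17579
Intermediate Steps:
v = -14 (v = 2*(-7) = -14)
t(n) = -20 + n (t(n) = 4*(-5) + n = -20 + n)
(67 + v)*(155 - 1*(-165)) - t(-599) = (67 - 14)*(155 - 1*(-165)) - (-20 - 599) = 53*(155 + 165) - 1*(-619) = 53*320 + 619 = 16960 + 619 = 17579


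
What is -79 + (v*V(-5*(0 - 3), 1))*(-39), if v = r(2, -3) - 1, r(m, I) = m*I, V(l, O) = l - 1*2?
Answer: 3470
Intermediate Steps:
V(l, O) = -2 + l (V(l, O) = l - 2 = -2 + l)
r(m, I) = I*m
v = -7 (v = -3*2 - 1 = -6 - 1 = -7)
-79 + (v*V(-5*(0 - 3), 1))*(-39) = -79 - 7*(-2 - 5*(0 - 3))*(-39) = -79 - 7*(-2 - 5*(-3))*(-39) = -79 - 7*(-2 + 15)*(-39) = -79 - 7*13*(-39) = -79 - 91*(-39) = -79 + 3549 = 3470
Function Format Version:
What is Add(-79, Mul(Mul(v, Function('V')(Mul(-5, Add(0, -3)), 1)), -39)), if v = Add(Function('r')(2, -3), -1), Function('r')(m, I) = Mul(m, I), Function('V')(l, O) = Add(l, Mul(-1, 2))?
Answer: 3470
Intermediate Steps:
Function('V')(l, O) = Add(-2, l) (Function('V')(l, O) = Add(l, -2) = Add(-2, l))
Function('r')(m, I) = Mul(I, m)
v = -7 (v = Add(Mul(-3, 2), -1) = Add(-6, -1) = -7)
Add(-79, Mul(Mul(v, Function('V')(Mul(-5, Add(0, -3)), 1)), -39)) = Add(-79, Mul(Mul(-7, Add(-2, Mul(-5, Add(0, -3)))), -39)) = Add(-79, Mul(Mul(-7, Add(-2, Mul(-5, -3))), -39)) = Add(-79, Mul(Mul(-7, Add(-2, 15)), -39)) = Add(-79, Mul(Mul(-7, 13), -39)) = Add(-79, Mul(-91, -39)) = Add(-79, 3549) = 3470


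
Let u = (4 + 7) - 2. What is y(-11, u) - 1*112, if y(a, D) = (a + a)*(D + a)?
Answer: -68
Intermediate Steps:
u = 9 (u = 11 - 2 = 9)
y(a, D) = 2*a*(D + a) (y(a, D) = (2*a)*(D + a) = 2*a*(D + a))
y(-11, u) - 1*112 = 2*(-11)*(9 - 11) - 1*112 = 2*(-11)*(-2) - 112 = 44 - 112 = -68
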